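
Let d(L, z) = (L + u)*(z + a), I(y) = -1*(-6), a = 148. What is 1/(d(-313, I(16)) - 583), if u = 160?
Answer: -1/24145 ≈ -4.1416e-5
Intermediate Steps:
I(y) = 6
d(L, z) = (148 + z)*(160 + L) (d(L, z) = (L + 160)*(z + 148) = (160 + L)*(148 + z) = (148 + z)*(160 + L))
1/(d(-313, I(16)) - 583) = 1/((23680 + 148*(-313) + 160*6 - 313*6) - 583) = 1/((23680 - 46324 + 960 - 1878) - 583) = 1/(-23562 - 583) = 1/(-24145) = -1/24145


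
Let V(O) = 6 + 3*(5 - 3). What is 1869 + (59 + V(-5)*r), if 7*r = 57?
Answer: 14180/7 ≈ 2025.7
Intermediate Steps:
r = 57/7 (r = (1/7)*57 = 57/7 ≈ 8.1429)
V(O) = 12 (V(O) = 6 + 3*2 = 6 + 6 = 12)
1869 + (59 + V(-5)*r) = 1869 + (59 + 12*(57/7)) = 1869 + (59 + 684/7) = 1869 + 1097/7 = 14180/7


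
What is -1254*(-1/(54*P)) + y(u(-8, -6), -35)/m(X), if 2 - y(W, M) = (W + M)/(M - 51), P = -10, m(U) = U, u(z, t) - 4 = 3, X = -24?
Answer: -9257/3870 ≈ -2.3920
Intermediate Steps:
u(z, t) = 7 (u(z, t) = 4 + 3 = 7)
y(W, M) = 2 - (M + W)/(-51 + M) (y(W, M) = 2 - (W + M)/(M - 51) = 2 - (M + W)/(-51 + M))
-1254*(-1/(54*P)) + y(u(-8, -6), -35)/m(X) = -1254/((18*(-10))*(-3)) + ((-102 - 35 - 1*7)/(-51 - 35))/(-24) = -1254/((-180*(-3))) + ((-102 - 35 - 7)/(-86))*(-1/24) = -1254/540 - 1/86*(-144)*(-1/24) = -1254*1/540 + (72/43)*(-1/24) = -209/90 - 3/43 = -9257/3870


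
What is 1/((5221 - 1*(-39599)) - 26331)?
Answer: 1/18489 ≈ 5.4086e-5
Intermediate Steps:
1/((5221 - 1*(-39599)) - 26331) = 1/((5221 + 39599) - 26331) = 1/(44820 - 26331) = 1/18489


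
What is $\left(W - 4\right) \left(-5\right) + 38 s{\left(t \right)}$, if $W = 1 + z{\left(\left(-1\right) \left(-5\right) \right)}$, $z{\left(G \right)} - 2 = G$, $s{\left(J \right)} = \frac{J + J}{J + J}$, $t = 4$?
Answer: $18$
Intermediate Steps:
$s{\left(J \right)} = 1$ ($s{\left(J \right)} = \frac{2 J}{2 J} = 2 J \frac{1}{2 J} = 1$)
$z{\left(G \right)} = 2 + G$
$W = 8$ ($W = 1 + \left(2 - -5\right) = 1 + \left(2 + 5\right) = 1 + 7 = 8$)
$\left(W - 4\right) \left(-5\right) + 38 s{\left(t \right)} = \left(8 - 4\right) \left(-5\right) + 38 \cdot 1 = 4 \left(-5\right) + 38 = -20 + 38 = 18$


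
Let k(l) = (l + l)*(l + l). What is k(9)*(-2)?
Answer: -648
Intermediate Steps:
k(l) = 4*l**2 (k(l) = (2*l)*(2*l) = 4*l**2)
k(9)*(-2) = (4*9**2)*(-2) = (4*81)*(-2) = 324*(-2) = -648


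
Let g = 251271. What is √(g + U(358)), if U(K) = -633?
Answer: √250638 ≈ 500.64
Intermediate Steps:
√(g + U(358)) = √(251271 - 633) = √250638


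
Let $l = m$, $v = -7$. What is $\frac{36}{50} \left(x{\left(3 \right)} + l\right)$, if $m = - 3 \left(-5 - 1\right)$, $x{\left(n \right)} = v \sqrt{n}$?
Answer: $\frac{324}{25} - \frac{126 \sqrt{3}}{25} \approx 4.2305$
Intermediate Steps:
$x{\left(n \right)} = - 7 \sqrt{n}$
$m = 18$ ($m = \left(-3\right) \left(-6\right) = 18$)
$l = 18$
$\frac{36}{50} \left(x{\left(3 \right)} + l\right) = \frac{36}{50} \left(- 7 \sqrt{3} + 18\right) = 36 \cdot \frac{1}{50} \left(18 - 7 \sqrt{3}\right) = \frac{18 \left(18 - 7 \sqrt{3}\right)}{25} = \frac{324}{25} - \frac{126 \sqrt{3}}{25}$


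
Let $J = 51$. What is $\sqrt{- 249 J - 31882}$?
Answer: $i \sqrt{44581} \approx 211.14 i$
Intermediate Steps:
$\sqrt{- 249 J - 31882} = \sqrt{\left(-249\right) 51 - 31882} = \sqrt{-12699 - 31882} = \sqrt{-44581} = i \sqrt{44581}$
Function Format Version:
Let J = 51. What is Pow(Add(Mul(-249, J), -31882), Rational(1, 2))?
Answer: Mul(I, Pow(44581, Rational(1, 2))) ≈ Mul(211.14, I)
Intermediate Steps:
Pow(Add(Mul(-249, J), -31882), Rational(1, 2)) = Pow(Add(Mul(-249, 51), -31882), Rational(1, 2)) = Pow(Add(-12699, -31882), Rational(1, 2)) = Pow(-44581, Rational(1, 2)) = Mul(I, Pow(44581, Rational(1, 2)))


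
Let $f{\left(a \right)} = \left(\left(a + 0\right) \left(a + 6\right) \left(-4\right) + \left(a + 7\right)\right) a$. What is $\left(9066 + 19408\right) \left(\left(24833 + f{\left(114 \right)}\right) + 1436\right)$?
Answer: $-176482336058$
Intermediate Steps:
$f{\left(a \right)} = a \left(7 + a - 4 a \left(6 + a\right)\right)$ ($f{\left(a \right)} = \left(a \left(6 + a\right) \left(-4\right) + \left(7 + a\right)\right) a = \left(- 4 a \left(6 + a\right) + \left(7 + a\right)\right) a = \left(7 + a - 4 a \left(6 + a\right)\right) a = a \left(7 + a - 4 a \left(6 + a\right)\right)$)
$\left(9066 + 19408\right) \left(\left(24833 + f{\left(114 \right)}\right) + 1436\right) = \left(9066 + 19408\right) \left(\left(24833 + 114 \left(7 - 2622 - 4 \cdot 114^{2}\right)\right) + 1436\right) = 28474 \left(\left(24833 + 114 \left(7 - 2622 - 51984\right)\right) + 1436\right) = 28474 \left(\left(24833 + 114 \left(-54599\right)\right) + 1436\right) = 28474 \left(\left(24833 - 6224286\right) + 1436\right) = 28474 \left(-6199453 + 1436\right) = 28474 \left(-6198017\right) = -176482336058$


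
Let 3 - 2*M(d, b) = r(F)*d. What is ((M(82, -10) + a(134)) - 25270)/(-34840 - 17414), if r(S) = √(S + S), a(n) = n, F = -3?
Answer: 50269/104508 + 41*I*√6/52254 ≈ 0.48101 + 0.0019219*I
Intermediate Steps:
r(S) = √2*√S (r(S) = √(2*S) = √2*√S)
M(d, b) = 3/2 - I*d*√6/2 (M(d, b) = 3/2 - √2*√(-3)*d/2 = 3/2 - √2*(I*√3)*d/2 = 3/2 - I*√6*d/2 = 3/2 - I*d*√6/2)
((M(82, -10) + a(134)) - 25270)/(-34840 - 17414) = (((3/2 - ½*I*82*√6) + 134) - 25270)/(-34840 - 17414) = (((3/2 - 41*I*√6) + 134) - 25270)/(-52254) = ((271/2 - 41*I*√6) - 25270)*(-1/52254) = (-50269/2 - 41*I*√6)*(-1/52254) = 50269/104508 + 41*I*√6/52254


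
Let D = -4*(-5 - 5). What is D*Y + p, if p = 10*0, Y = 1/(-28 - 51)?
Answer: -40/79 ≈ -0.50633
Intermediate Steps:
Y = -1/79 (Y = 1/(-79) = -1/79 ≈ -0.012658)
p = 0
D = 40 (D = -4*(-10) = 40)
D*Y + p = 40*(-1/79) + 0 = -40/79 + 0 = -40/79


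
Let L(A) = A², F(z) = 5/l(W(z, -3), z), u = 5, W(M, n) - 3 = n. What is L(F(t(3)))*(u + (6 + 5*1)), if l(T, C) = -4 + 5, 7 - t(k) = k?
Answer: 400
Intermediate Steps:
t(k) = 7 - k
W(M, n) = 3 + n
l(T, C) = 1
F(z) = 5 (F(z) = 5/1 = 5*1 = 5)
L(F(t(3)))*(u + (6 + 5*1)) = 5²*(5 + (6 + 5*1)) = 25*(5 + (6 + 5)) = 25*(5 + 11) = 25*16 = 400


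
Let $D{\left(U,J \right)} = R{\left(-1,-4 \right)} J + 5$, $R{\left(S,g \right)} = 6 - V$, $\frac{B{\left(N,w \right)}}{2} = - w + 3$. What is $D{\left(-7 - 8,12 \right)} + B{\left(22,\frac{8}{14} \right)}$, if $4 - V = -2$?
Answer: $\frac{69}{7} \approx 9.8571$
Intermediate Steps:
$V = 6$ ($V = 4 - -2 = 4 + 2 = 6$)
$B{\left(N,w \right)} = 6 - 2 w$ ($B{\left(N,w \right)} = 2 \left(- w + 3\right) = 2 \left(3 - w\right) = 6 - 2 w$)
$R{\left(S,g \right)} = 0$ ($R{\left(S,g \right)} = 6 - 6 = 0$)
$D{\left(U,J \right)} = 5$ ($D{\left(U,J \right)} = 0 J + 5 = 0 + 5 = 5$)
$D{\left(-7 - 8,12 \right)} + B{\left(22,\frac{8}{14} \right)} = 5 + \left(6 - 2 \cdot \frac{8}{14}\right) = 5 + \left(6 - 2 \cdot 8 \cdot \frac{1}{14}\right) = 5 + \left(6 - \frac{8}{7}\right) = 5 + \frac{34}{7} = \frac{69}{7}$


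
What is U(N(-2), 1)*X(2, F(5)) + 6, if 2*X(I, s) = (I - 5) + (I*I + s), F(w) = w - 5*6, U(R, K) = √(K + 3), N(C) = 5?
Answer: -18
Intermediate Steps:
U(R, K) = √(3 + K)
F(w) = -30 + w (F(w) = w - 30 = -30 + w)
X(I, s) = -5/2 + I/2 + s/2 + I²/2 (X(I, s) = ((I - 5) + (I*I + s))/2 = ((-5 + I) + (I² + s))/2 = ((-5 + I) + (s + I²))/2 = (-5 + I + s + I²)/2 = -5/2 + I/2 + s/2 + I²/2)
U(N(-2), 1)*X(2, F(5)) + 6 = √(3 + 1)*(-5/2 + (½)*2 + (-30 + 5)/2 + (½)*2²) + 6 = √4*(-5/2 + 1 + (½)*(-25) + (½)*4) + 6 = 2*(-5/2 + 1 - 25/2 + 2) + 6 = 2*(-12) + 6 = -24 + 6 = -18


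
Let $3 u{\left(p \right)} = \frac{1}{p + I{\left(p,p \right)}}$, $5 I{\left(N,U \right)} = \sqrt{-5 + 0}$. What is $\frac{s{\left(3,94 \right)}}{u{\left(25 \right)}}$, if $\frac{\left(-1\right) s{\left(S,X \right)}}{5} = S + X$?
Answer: $-36375 - 291 i \sqrt{5} \approx -36375.0 - 650.7 i$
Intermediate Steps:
$I{\left(N,U \right)} = \frac{i \sqrt{5}}{5}$ ($I{\left(N,U \right)} = \frac{\sqrt{-5 + 0}}{5} = \frac{\sqrt{-5}}{5} = \frac{i \sqrt{5}}{5}$)
$u{\left(p \right)} = \frac{1}{3 \left(p + \frac{i \sqrt{5}}{5}\right)}$
$s{\left(S,X \right)} = - 5 S - 5 X$ ($s{\left(S,X \right)} = - 5 \left(S + X\right) = - 5 S - 5 X$)
$\frac{s{\left(3,94 \right)}}{u{\left(25 \right)}} = \frac{\left(-5\right) 3 - 470}{\frac{5}{3} \frac{1}{5 \cdot 25 + i \sqrt{5}}} = \frac{-15 - 470}{\frac{5}{3} \frac{1}{125 + i \sqrt{5}}} = - 485 \left(75 + \frac{3 i \sqrt{5}}{5}\right) = -36375 - 291 i \sqrt{5}$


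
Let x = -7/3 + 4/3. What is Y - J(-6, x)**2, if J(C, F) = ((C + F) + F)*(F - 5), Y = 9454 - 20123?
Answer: -12973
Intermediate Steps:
Y = -10669
x = -1 (x = -7*1/3 + 4*(1/3) = -7/3 + 4/3 = -1)
J(C, F) = (-5 + F)*(C + 2*F) (J(C, F) = (C + 2*F)*(-5 + F) = (-5 + F)*(C + 2*F))
Y - J(-6, x)**2 = -10669 - (-10*(-1) - 5*(-6) + 2*(-1)**2 - 6*(-1))**2 = -10669 - (10 + 30 + 2*1 + 6)**2 = -10669 - (10 + 30 + 2 + 6)**2 = -10669 - 1*48**2 = -10669 - 1*2304 = -10669 - 2304 = -12973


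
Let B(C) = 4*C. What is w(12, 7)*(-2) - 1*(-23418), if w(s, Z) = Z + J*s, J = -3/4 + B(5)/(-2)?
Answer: 23662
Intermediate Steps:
J = -43/4 (J = -3/4 + (4*5)/(-2) = -3*¼ + 20*(-½) = -¾ - 10 = -43/4 ≈ -10.750)
w(s, Z) = Z - 43*s/4
w(12, 7)*(-2) - 1*(-23418) = (7 - 43/4*12)*(-2) - 1*(-23418) = (7 - 129)*(-2) + 23418 = -122*(-2) + 23418 = 244 + 23418 = 23662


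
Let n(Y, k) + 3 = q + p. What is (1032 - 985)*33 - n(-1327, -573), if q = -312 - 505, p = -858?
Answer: 3229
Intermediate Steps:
q = -817
n(Y, k) = -1678 (n(Y, k) = -3 + (-817 - 858) = -3 - 1675 = -1678)
(1032 - 985)*33 - n(-1327, -573) = (1032 - 985)*33 - 1*(-1678) = 47*33 + 1678 = 1551 + 1678 = 3229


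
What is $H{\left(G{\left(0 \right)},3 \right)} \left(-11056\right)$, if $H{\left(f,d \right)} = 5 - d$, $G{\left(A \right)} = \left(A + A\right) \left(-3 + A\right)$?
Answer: $-22112$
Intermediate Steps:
$G{\left(A \right)} = 2 A \left(-3 + A\right)$
$H{\left(G{\left(0 \right)},3 \right)} \left(-11056\right) = \left(5 - 3\right) \left(-11056\right) = 2 \left(-11056\right) = -22112$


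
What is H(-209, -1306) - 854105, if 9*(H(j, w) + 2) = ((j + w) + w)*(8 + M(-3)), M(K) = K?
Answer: -7701068/9 ≈ -8.5567e+5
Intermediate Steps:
H(j, w) = -2 + 5*j/9 + 10*w/9 (H(j, w) = -2 + (((j + w) + w)*(8 - 3))/9 = -2 + ((j + 2*w)*5)/9 = -2 + (5*j + 10*w)/9 = -2 + (5*j/9 + 10*w/9) = -2 + 5*j/9 + 10*w/9)
H(-209, -1306) - 854105 = (-2 + (5/9)*(-209) + (10/9)*(-1306)) - 854105 = (-2 - 1045/9 - 13060/9) - 854105 = -14123/9 - 854105 = -7701068/9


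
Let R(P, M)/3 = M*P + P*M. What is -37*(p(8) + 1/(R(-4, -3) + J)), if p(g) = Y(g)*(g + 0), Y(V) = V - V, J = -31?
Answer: -37/41 ≈ -0.90244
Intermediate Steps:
Y(V) = 0
p(g) = 0 (p(g) = 0*(g + 0) = 0*g = 0)
R(P, M) = 6*M*P (R(P, M) = 3*(M*P + P*M) = 3*(M*P + M*P) = 3*(2*M*P) = 6*M*P)
-37*(p(8) + 1/(R(-4, -3) + J)) = -37*(0 + 1/(6*(-3)*(-4) - 31)) = -37*(0 + 1/(72 - 31)) = -37*(0 + 1/41) = -37*1/41 = -37/41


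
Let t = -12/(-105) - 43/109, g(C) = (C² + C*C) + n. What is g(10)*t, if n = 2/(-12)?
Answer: -11759/210 ≈ -55.995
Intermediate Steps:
n = -⅙ (n = 2*(-1/12) = -⅙ ≈ -0.16667)
g(C) = -⅙ + 2*C² (g(C) = (C² + C*C) - ⅙ = (C² + C²) - ⅙ = 2*C² - ⅙ = -⅙ + 2*C²)
t = -1069/3815 (t = -12*(-1/105) - 43*1/109 = 4/35 - 43/109 = -1069/3815 ≈ -0.28021)
g(10)*t = (-⅙ + 2*10²)*(-1069/3815) = (-⅙ + 2*100)*(-1069/3815) = (-⅙ + 200)*(-1069/3815) = (1199/6)*(-1069/3815) = -11759/210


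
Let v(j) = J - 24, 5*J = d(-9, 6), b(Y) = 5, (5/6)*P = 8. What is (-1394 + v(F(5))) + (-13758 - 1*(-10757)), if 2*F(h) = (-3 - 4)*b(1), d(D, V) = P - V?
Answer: -110457/25 ≈ -4418.3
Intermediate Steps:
P = 48/5 (P = (6/5)*8 = 48/5 ≈ 9.6000)
d(D, V) = 48/5 - V
J = 18/25 (J = (48/5 - 1*6)/5 = (48/5 - 6)/5 = (⅕)*(18/5) = 18/25 ≈ 0.72000)
F(h) = -35/2 (F(h) = ((-3 - 4)*5)/2 = (-7*5)/2 = (½)*(-35) = -35/2)
v(j) = -582/25 (v(j) = 18/25 - 24 = -582/25)
(-1394 + v(F(5))) + (-13758 - 1*(-10757)) = (-1394 - 582/25) + (-13758 - 1*(-10757)) = -35432/25 + (-13758 + 10757) = -35432/25 - 3001 = -110457/25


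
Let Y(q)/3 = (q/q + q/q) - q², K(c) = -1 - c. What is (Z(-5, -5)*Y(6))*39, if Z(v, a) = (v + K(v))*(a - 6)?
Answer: -43758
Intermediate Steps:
Y(q) = 6 - 3*q² (Y(q) = 3*((q/q + q/q) - q²) = 3*((1 + 1) - q²) = 3*(2 - q²) = 6 - 3*q²)
Z(v, a) = 6 - a (Z(v, a) = (v + (-1 - v))*(a - 6) = -(-6 + a) = 6 - a)
(Z(-5, -5)*Y(6))*39 = ((6 - 1*(-5))*(6 - 3*6²))*39 = ((6 + 5)*(6 - 3*36))*39 = (11*(6 - 108))*39 = (11*(-102))*39 = -1122*39 = -43758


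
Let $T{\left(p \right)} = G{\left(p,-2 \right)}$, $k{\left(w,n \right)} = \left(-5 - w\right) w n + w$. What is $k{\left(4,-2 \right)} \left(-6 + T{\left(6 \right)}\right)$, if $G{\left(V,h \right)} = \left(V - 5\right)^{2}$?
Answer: $-380$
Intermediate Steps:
$k{\left(w,n \right)} = w + n w \left(-5 - w\right)$ ($k{\left(w,n \right)} = w \left(-5 - w\right) n + w = n w \left(-5 - w\right) + w = w + n w \left(-5 - w\right)$)
$G{\left(V,h \right)} = \left(-5 + V\right)^{2}$
$T{\left(p \right)} = \left(-5 + p\right)^{2}$
$k{\left(4,-2 \right)} \left(-6 + T{\left(6 \right)}\right) = 4 \left(1 - -10 - \left(-2\right) 4\right) \left(-6 + \left(-5 + 6\right)^{2}\right) = 4 \left(1 + 10 + 8\right) \left(-6 + 1^{2}\right) = 4 \cdot 19 \left(-6 + 1\right) = 76 \left(-5\right) = -380$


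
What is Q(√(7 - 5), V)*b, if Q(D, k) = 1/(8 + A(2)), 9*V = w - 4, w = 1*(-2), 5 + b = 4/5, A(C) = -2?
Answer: -7/10 ≈ -0.70000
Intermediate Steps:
b = -21/5 (b = -5 + 4/5 = -5 + 4*(⅕) = -5 + ⅘ = -21/5 ≈ -4.2000)
w = -2
V = -⅔ (V = (-2 - 4)/9 = (⅑)*(-6) = -⅔ ≈ -0.66667)
Q(D, k) = ⅙ (Q(D, k) = 1/(8 - 2) = 1/6 = ⅙)
Q(√(7 - 5), V)*b = (⅙)*(-21/5) = -7/10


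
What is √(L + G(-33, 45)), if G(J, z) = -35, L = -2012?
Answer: I*√2047 ≈ 45.244*I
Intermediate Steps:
√(L + G(-33, 45)) = √(-2012 - 35) = √(-2047) = I*√2047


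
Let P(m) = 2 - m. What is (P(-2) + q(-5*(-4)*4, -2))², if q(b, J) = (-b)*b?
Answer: 40908816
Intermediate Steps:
q(b, J) = -b²
(P(-2) + q(-5*(-4)*4, -2))² = ((2 - 1*(-2)) - (-5*(-4)*4)²)² = ((2 + 2) - (20*4)²)² = (4 - 1*80²)² = (4 - 1*6400)² = (4 - 6400)² = (-6396)² = 40908816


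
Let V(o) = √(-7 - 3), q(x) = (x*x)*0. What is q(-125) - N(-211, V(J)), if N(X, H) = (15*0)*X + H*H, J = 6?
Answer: 10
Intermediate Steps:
q(x) = 0 (q(x) = x²*0 = 0)
V(o) = I*√10 (V(o) = √(-10) = I*√10)
N(X, H) = H² (N(X, H) = 0*X + H² = 0 + H² = H²)
q(-125) - N(-211, V(J)) = 0 - (I*√10)² = 0 - 1*(-10) = 0 + 10 = 10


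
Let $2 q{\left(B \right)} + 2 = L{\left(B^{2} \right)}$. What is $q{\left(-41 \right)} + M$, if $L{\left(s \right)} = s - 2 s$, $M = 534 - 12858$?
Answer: $- \frac{26331}{2} \approx -13166.0$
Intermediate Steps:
$M = -12324$ ($M = 534 - 12858 = -12324$)
$L{\left(s \right)} = - s$
$q{\left(B \right)} = -1 - \frac{B^{2}}{2}$ ($q{\left(B \right)} = -1 + \frac{\left(-1\right) B^{2}}{2} = -1 - \frac{B^{2}}{2}$)
$q{\left(-41 \right)} + M = \left(-1 - \frac{\left(-41\right)^{2}}{2}\right) - 12324 = \left(-1 - \frac{1681}{2}\right) - 12324 = - \frac{1683}{2} - 12324 = - \frac{26331}{2}$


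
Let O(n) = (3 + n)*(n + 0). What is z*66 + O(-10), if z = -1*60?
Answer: -3890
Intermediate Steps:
O(n) = n*(3 + n) (O(n) = (3 + n)*n = n*(3 + n))
z = -60
z*66 + O(-10) = -60*66 - 10*(3 - 10) = -3960 - 10*(-7) = -3960 + 70 = -3890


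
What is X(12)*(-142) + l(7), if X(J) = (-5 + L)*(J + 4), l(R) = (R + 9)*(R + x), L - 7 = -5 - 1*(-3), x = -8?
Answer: -16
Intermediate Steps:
L = 5 (L = 7 + (-5 - 1*(-3)) = 7 + (-5 + 3) = 7 - 2 = 5)
l(R) = (-8 + R)*(9 + R) (l(R) = (R + 9)*(R - 8) = (9 + R)*(-8 + R) = (-8 + R)*(9 + R))
X(J) = 0 (X(J) = (-5 + 5)*(J + 4) = 0*(4 + J) = 0)
X(12)*(-142) + l(7) = 0*(-142) + (-72 + 7 + 7**2) = 0 + (-72 + 7 + 49) = 0 - 16 = -16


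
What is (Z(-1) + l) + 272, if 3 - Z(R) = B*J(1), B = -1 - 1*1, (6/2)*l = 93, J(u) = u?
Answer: 308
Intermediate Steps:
l = 31 (l = (⅓)*93 = 31)
B = -2 (B = -1 - 1 = -2)
Z(R) = 5 (Z(R) = 3 - (-2) = 3 - 1*(-2) = 3 + 2 = 5)
(Z(-1) + l) + 272 = (5 + 31) + 272 = 36 + 272 = 308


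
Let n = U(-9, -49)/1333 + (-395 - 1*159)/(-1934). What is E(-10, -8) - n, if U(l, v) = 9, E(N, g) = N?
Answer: -13268054/1289011 ≈ -10.293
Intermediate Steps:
n = 377944/1289011 (n = 9/1333 + (-395 - 1*159)/(-1934) = 9*(1/1333) + (-395 - 159)*(-1/1934) = 9/1333 - 554*(-1/1934) = 9/1333 + 277/967 = 377944/1289011 ≈ 0.29320)
E(-10, -8) - n = -10 - 1*377944/1289011 = -10 - 377944/1289011 = -13268054/1289011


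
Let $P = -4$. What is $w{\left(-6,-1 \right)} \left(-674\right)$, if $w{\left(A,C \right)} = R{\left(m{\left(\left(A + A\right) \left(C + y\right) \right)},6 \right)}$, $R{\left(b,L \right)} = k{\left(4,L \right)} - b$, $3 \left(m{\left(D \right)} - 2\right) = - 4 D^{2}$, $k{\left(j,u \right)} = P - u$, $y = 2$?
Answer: $-121320$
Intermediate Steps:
$k{\left(j,u \right)} = -4 - u$
$m{\left(D \right)} = 2 - \frac{4 D^{2}}{3}$ ($m{\left(D \right)} = 2 + \frac{\left(-4\right) D^{2}}{3} = 2 - \frac{4 D^{2}}{3}$)
$R{\left(b,L \right)} = -4 - L - b$ ($R{\left(b,L \right)} = \left(-4 - L\right) - b = -4 - L - b$)
$w{\left(A,C \right)} = -12 + \frac{16 A^{2} \left(2 + C\right)^{2}}{3}$ ($w{\left(A,C \right)} = -4 - 6 - \left(2 - \frac{4 \left(\left(A + A\right) \left(C + 2\right)\right)^{2}}{3}\right) = -4 - 6 - \left(2 - \frac{4 \left(2 A \left(2 + C\right)\right)^{2}}{3}\right) = -4 - 6 - \left(2 - \frac{4 \cdot 4 A^{2} \left(2 + C\right)^{2}}{3}\right) = -4 - 6 - \left(2 - \frac{16 A^{2} \left(2 + C\right)^{2}}{3}\right) = -4 - 6 + \left(-2 + \frac{16 A^{2} \left(2 + C\right)^{2}}{3}\right) = -12 + \frac{16 A^{2} \left(2 + C\right)^{2}}{3}$)
$w{\left(-6,-1 \right)} \left(-674\right) = \left(-12 + \frac{16 \left(-6\right)^{2} \left(2 - 1\right)^{2}}{3}\right) \left(-674\right) = \left(-12 + \frac{16}{3} \cdot 36 \cdot 1^{2}\right) \left(-674\right) = \left(-12 + \frac{16}{3} \cdot 36 \cdot 1\right) \left(-674\right) = \left(-12 + 192\right) \left(-674\right) = 180 \left(-674\right) = -121320$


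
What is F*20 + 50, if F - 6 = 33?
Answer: 830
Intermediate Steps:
F = 39 (F = 6 + 33 = 39)
F*20 + 50 = 39*20 + 50 = 780 + 50 = 830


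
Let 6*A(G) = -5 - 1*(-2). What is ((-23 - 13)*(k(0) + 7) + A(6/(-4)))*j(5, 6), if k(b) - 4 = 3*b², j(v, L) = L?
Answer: -2379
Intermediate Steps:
A(G) = -½ (A(G) = (-5 - 1*(-2))/6 = (-5 + 2)/6 = (⅙)*(-3) = -½)
k(b) = 4 + 3*b²
((-23 - 13)*(k(0) + 7) + A(6/(-4)))*j(5, 6) = ((-23 - 13)*((4 + 3*0²) + 7) - ½)*6 = (-36*((4 + 3*0) + 7) - ½)*6 = (-36*((4 + 0) + 7) - ½)*6 = (-36*(4 + 7) - ½)*6 = (-36*11 - ½)*6 = (-396 - ½)*6 = -793/2*6 = -2379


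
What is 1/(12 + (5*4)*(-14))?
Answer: -1/268 ≈ -0.0037313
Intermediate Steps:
1/(12 + (5*4)*(-14)) = 1/(12 + 20*(-14)) = 1/(12 - 280) = 1/(-268) = -1/268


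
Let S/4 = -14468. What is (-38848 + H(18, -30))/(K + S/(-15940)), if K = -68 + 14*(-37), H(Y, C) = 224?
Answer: 76958320/1160371 ≈ 66.322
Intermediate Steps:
S = -57872 (S = 4*(-14468) = -57872)
K = -586 (K = -68 - 518 = -586)
(-38848 + H(18, -30))/(K + S/(-15940)) = (-38848 + 224)/(-586 - 57872/(-15940)) = -38624/(-586 - 57872*(-1/15940)) = -38624/(-586 + 14468/3985) = -38624/(-2320742/3985) = -38624*(-3985/2320742) = 76958320/1160371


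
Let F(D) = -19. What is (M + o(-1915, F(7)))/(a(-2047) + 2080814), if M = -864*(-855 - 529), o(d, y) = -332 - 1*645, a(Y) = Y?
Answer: 1194799/2078767 ≈ 0.57476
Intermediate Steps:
o(d, y) = -977 (o(d, y) = -332 - 645 = -977)
M = 1195776 (M = -864*(-1384) = 1195776)
(M + o(-1915, F(7)))/(a(-2047) + 2080814) = (1195776 - 977)/(-2047 + 2080814) = 1194799/2078767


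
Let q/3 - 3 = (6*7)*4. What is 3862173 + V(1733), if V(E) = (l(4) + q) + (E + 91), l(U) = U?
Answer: 3864514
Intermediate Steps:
q = 513 (q = 9 + 3*((6*7)*4) = 9 + 3*(42*4) = 9 + 3*168 = 9 + 504 = 513)
V(E) = 608 + E (V(E) = (4 + 513) + (E + 91) = 517 + (91 + E) = 608 + E)
3862173 + V(1733) = 3862173 + (608 + 1733) = 3862173 + 2341 = 3864514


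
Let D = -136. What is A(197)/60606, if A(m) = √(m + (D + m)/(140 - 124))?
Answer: √357/80808 ≈ 0.00023382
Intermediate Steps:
A(m) = √(-17/2 + 17*m/16) (A(m) = √(m + (-136 + m)/(140 - 124)) = √(m + (-136 + m)/16) = √(m + (-136 + m)*(1/16)) = √(m + (-17/2 + m/16)) = √(-17/2 + 17*m/16))
A(197)/60606 = (√(-136 + 17*197)/4)/60606 = (√(-136 + 3349)/4)*(1/60606) = (√3213/4)*(1/60606) = ((3*√357)/4)*(1/60606) = (3*√357/4)*(1/60606) = √357/80808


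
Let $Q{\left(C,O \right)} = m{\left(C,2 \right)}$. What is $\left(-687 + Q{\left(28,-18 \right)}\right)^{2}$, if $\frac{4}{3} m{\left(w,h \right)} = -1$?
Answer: $\frac{7568001}{16} \approx 4.73 \cdot 10^{5}$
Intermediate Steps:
$m{\left(w,h \right)} = - \frac{3}{4}$ ($m{\left(w,h \right)} = \frac{3}{4} \left(-1\right) = - \frac{3}{4}$)
$Q{\left(C,O \right)} = - \frac{3}{4}$
$\left(-687 + Q{\left(28,-18 \right)}\right)^{2} = \left(-687 - \frac{3}{4}\right)^{2} = \left(- \frac{2751}{4}\right)^{2} = \frac{7568001}{16}$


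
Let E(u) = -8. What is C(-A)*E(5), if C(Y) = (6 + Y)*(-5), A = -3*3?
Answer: 600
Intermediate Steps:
A = -9
C(Y) = -30 - 5*Y
C(-A)*E(5) = (-30 - (-5)*(-9))*(-8) = (-30 - 5*9)*(-8) = (-30 - 45)*(-8) = -75*(-8) = 600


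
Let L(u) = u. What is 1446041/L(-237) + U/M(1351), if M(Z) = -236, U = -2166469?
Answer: 172187477/55932 ≈ 3078.5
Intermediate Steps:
1446041/L(-237) + U/M(1351) = 1446041/(-237) - 2166469/(-236) = 1446041*(-1/237) - 2166469*(-1/236) = -1446041/237 + 2166469/236 = 172187477/55932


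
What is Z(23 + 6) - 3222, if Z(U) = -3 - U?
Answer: -3254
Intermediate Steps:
Z(23 + 6) - 3222 = (-3 - (23 + 6)) - 3222 = (-3 - 1*29) - 3222 = (-3 - 29) - 3222 = -32 - 3222 = -3254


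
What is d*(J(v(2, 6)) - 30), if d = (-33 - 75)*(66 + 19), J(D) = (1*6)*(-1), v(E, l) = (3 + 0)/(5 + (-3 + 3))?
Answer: 330480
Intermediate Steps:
v(E, l) = ⅗ (v(E, l) = 3/(5 + 0) = 3/5 = 3*(⅕) = ⅗)
J(D) = -6 (J(D) = 6*(-1) = -6)
d = -9180 (d = -108*85 = -9180)
d*(J(v(2, 6)) - 30) = -9180*(-6 - 30) = -9180*(-36) = 330480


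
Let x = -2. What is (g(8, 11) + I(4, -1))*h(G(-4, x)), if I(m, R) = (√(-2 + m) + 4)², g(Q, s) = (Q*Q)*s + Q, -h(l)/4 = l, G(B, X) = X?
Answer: 5840 + 64*√2 ≈ 5930.5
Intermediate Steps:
h(l) = -4*l
g(Q, s) = Q + s*Q² (g(Q, s) = Q²*s + Q = s*Q² + Q = Q + s*Q²)
I(m, R) = (4 + √(-2 + m))²
(g(8, 11) + I(4, -1))*h(G(-4, x)) = (8*(1 + 8*11) + (4 + √(-2 + 4))²)*(-4*(-2)) = (8*(1 + 88) + (4 + √2)²)*8 = (8*89 + (4 + √2)²)*8 = (712 + (4 + √2)²)*8 = 5696 + 8*(4 + √2)²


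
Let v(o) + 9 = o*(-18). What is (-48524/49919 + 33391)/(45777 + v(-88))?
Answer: 555598935/787921496 ≈ 0.70514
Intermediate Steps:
v(o) = -9 - 18*o (v(o) = -9 + o*(-18) = -9 - 18*o)
(-48524/49919 + 33391)/(45777 + v(-88)) = (-48524/49919 + 33391)/(45777 + (-9 - 18*(-88))) = (-48524*1/49919 + 33391)/(45777 + (-9 + 1584)) = (-48524/49919 + 33391)/(45777 + 1575) = (1666796805/49919)/47352 = (1666796805/49919)*(1/47352) = 555598935/787921496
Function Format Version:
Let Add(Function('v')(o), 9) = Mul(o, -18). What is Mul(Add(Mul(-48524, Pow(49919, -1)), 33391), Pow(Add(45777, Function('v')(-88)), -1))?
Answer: Rational(555598935, 787921496) ≈ 0.70514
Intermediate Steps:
Function('v')(o) = Add(-9, Mul(-18, o)) (Function('v')(o) = Add(-9, Mul(o, -18)) = Add(-9, Mul(-18, o)))
Mul(Add(Mul(-48524, Pow(49919, -1)), 33391), Pow(Add(45777, Function('v')(-88)), -1)) = Mul(Add(Mul(-48524, Pow(49919, -1)), 33391), Pow(Add(45777, Add(-9, Mul(-18, -88))), -1)) = Mul(Add(Mul(-48524, Rational(1, 49919)), 33391), Pow(Add(45777, Add(-9, 1584)), -1)) = Mul(Add(Rational(-48524, 49919), 33391), Pow(Add(45777, 1575), -1)) = Mul(Rational(1666796805, 49919), Pow(47352, -1)) = Mul(Rational(1666796805, 49919), Rational(1, 47352)) = Rational(555598935, 787921496)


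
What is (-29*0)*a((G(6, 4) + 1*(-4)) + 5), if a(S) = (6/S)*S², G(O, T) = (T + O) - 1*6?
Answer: 0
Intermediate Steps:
G(O, T) = -6 + O + T (G(O, T) = (O + T) - 6 = -6 + O + T)
a(S) = 6*S
(-29*0)*a((G(6, 4) + 1*(-4)) + 5) = (-29*0)*(6*(((-6 + 6 + 4) + 1*(-4)) + 5)) = 0*(6*((4 - 4) + 5)) = 0*(6*(0 + 5)) = 0*(6*5) = 0*30 = 0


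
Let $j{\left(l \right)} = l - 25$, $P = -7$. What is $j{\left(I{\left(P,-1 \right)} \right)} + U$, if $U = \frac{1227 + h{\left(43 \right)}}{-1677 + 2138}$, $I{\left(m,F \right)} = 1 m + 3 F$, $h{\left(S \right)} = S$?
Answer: $- \frac{14865}{461} \approx -32.245$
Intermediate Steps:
$I{\left(m,F \right)} = m + 3 F$
$j{\left(l \right)} = -25 + l$
$U = \frac{1270}{461}$ ($U = \frac{1227 + 43}{-1677 + 2138} = \frac{1270}{461} \approx 2.7549$)
$j{\left(I{\left(P,-1 \right)} \right)} + U = \left(-25 + \left(-7 + 3 \left(-1\right)\right)\right) + \frac{1270}{461} = \left(-25 - 10\right) + \frac{1270}{461} = -35 + \frac{1270}{461} = - \frac{14865}{461}$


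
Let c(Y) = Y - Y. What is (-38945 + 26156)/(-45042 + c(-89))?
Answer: 4263/15014 ≈ 0.28394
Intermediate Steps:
c(Y) = 0
(-38945 + 26156)/(-45042 + c(-89)) = (-38945 + 26156)/(-45042 + 0) = -12789/(-45042) = -12789*(-1/45042) = 4263/15014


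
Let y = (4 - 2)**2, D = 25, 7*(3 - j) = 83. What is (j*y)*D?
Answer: -6200/7 ≈ -885.71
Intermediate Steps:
j = -62/7 (j = 3 - 1/7*83 = 3 - 83/7 = -62/7 ≈ -8.8571)
y = 4 (y = 2**2 = 4)
(j*y)*D = -62/7*4*25 = -248/7*25 = -6200/7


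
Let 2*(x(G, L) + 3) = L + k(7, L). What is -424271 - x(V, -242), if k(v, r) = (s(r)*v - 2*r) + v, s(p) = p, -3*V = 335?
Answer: -847091/2 ≈ -4.2355e+5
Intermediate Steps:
V = -335/3 (V = -⅓*335 = -335/3 ≈ -111.67)
k(v, r) = v - 2*r + r*v (k(v, r) = (r*v - 2*r) + v = (-2*r + r*v) + v = v - 2*r + r*v)
x(G, L) = ½ + 3*L (x(G, L) = -3 + (L + (7 - 2*L + L*7))/2 = -3 + (L + (7 - 2*L + 7*L))/2 = -3 + (L + (7 + 5*L))/2 = -3 + (7 + 6*L)/2 = -3 + (7/2 + 3*L) = ½ + 3*L)
-424271 - x(V, -242) = -424271 - (½ + 3*(-242)) = -424271 - (½ - 726) = -424271 - 1*(-1451/2) = -424271 + 1451/2 = -847091/2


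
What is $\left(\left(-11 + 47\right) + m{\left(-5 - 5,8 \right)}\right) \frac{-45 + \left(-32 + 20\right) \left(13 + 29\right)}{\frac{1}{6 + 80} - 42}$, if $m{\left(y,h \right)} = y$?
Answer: $\frac{1227564}{3611} \approx 339.95$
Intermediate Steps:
$\left(\left(-11 + 47\right) + m{\left(-5 - 5,8 \right)}\right) \frac{-45 + \left(-32 + 20\right) \left(13 + 29\right)}{\frac{1}{6 + 80} - 42} = \left(\left(-11 + 47\right) - 10\right) \frac{-45 + \left(-32 + 20\right) \left(13 + 29\right)}{\frac{1}{6 + 80} - 42} = \left(36 - 10\right) \frac{-45 - 504}{\frac{1}{86} - 42} = 26 \left(- \frac{549}{- \frac{3611}{86}}\right) = 26 \left(\left(-549\right) \left(- \frac{86}{3611}\right)\right) = 26 \cdot \frac{47214}{3611} = \frac{1227564}{3611}$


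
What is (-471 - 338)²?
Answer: 654481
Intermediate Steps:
(-471 - 338)² = (-809)² = 654481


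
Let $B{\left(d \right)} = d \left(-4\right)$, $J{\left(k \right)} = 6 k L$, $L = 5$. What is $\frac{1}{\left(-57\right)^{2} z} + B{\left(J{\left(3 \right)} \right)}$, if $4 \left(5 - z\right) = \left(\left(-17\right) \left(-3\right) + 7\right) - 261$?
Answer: $- \frac{260829716}{724527} \approx -360.0$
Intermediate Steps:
$J{\left(k \right)} = 30 k$ ($J{\left(k \right)} = 6 k 5 = 30 k$)
$B{\left(d \right)} = - 4 d$
$z = \frac{223}{4}$ ($z = 5 - \frac{\left(\left(-17\right) \left(-3\right) + 7\right) - 261}{4} = 5 - \frac{\left(51 + 7\right) - 261}{4} = 5 - \frac{58 - 261}{4} = 5 - - \frac{203}{4} = 5 + \frac{203}{4} = \frac{223}{4} \approx 55.75$)
$\frac{1}{\left(-57\right)^{2} z} + B{\left(J{\left(3 \right)} \right)} = \frac{1}{\left(-57\right)^{2} \cdot \frac{223}{4}} - 4 \cdot 30 \cdot 3 = \frac{1}{3249} \cdot \frac{4}{223} - 360 = \frac{4}{724527} - 360 = - \frac{260829716}{724527}$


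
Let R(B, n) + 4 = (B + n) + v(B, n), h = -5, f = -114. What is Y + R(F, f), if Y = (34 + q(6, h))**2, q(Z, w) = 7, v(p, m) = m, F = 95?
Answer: 1544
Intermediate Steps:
Y = 1681 (Y = (34 + 7)**2 = 41**2 = 1681)
R(B, n) = -4 + B + 2*n (R(B, n) = -4 + ((B + n) + n) = -4 + (B + 2*n) = -4 + B + 2*n)
Y + R(F, f) = 1681 + (-4 + 95 + 2*(-114)) = 1681 + (-4 + 95 - 228) = 1681 - 137 = 1544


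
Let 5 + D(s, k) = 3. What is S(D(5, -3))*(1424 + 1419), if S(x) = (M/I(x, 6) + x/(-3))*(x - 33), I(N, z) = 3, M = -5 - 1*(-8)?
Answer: -497525/3 ≈ -1.6584e+5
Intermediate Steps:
M = 3 (M = -5 + 8 = 3)
D(s, k) = -2 (D(s, k) = -5 + 3 = -2)
S(x) = (1 - x/3)*(-33 + x) (S(x) = (3/3 + x/(-3))*(x - 33) = (3*(⅓) + x*(-⅓))*(-33 + x) = (1 - x/3)*(-33 + x))
S(D(5, -3))*(1424 + 1419) = (-33 + 12*(-2) - ⅓*(-2)²)*(1424 + 1419) = (-33 - 24 - ⅓*4)*2843 = (-33 - 24 - 4/3)*2843 = -175/3*2843 = -497525/3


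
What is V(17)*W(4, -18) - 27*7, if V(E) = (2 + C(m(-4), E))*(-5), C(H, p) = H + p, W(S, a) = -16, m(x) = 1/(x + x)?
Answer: 1321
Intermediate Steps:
m(x) = 1/(2*x)
V(E) = -75/8 - 5*E (V(E) = (2 + ((1/2)/(-4) + E))*(-5) = (2 + ((1/2)*(-1/4) + E))*(-5) = (2 + (-1/8 + E))*(-5) = (15/8 + E)*(-5) = -75/8 - 5*E)
V(17)*W(4, -18) - 27*7 = (-75/8 - 5*17)*(-16) - 27*7 = (-75/8 - 85)*(-16) - 189 = -755/8*(-16) - 189 = 1510 - 189 = 1321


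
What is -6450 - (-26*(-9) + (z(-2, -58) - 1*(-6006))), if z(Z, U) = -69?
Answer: -12621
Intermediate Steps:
-6450 - (-26*(-9) + (z(-2, -58) - 1*(-6006))) = -6450 - (-26*(-9) + (-69 - 1*(-6006))) = -6450 - (234 + (-69 + 6006)) = -6450 - (234 + 5937) = -6450 - 1*6171 = -6450 - 6171 = -12621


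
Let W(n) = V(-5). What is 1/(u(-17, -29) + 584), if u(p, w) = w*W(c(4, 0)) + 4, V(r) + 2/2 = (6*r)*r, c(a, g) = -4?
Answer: -1/3733 ≈ -0.00026788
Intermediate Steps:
V(r) = -1 + 6*r**2 (V(r) = -1 + (6*r)*r = -1 + 6*r**2)
W(n) = 149 (W(n) = -1 + 6*(-5)**2 = -1 + 6*25 = -1 + 150 = 149)
u(p, w) = 4 + 149*w (u(p, w) = w*149 + 4 = 149*w + 4 = 4 + 149*w)
1/(u(-17, -29) + 584) = 1/((4 + 149*(-29)) + 584) = 1/((4 - 4321) + 584) = 1/(-4317 + 584) = 1/(-3733) = -1/3733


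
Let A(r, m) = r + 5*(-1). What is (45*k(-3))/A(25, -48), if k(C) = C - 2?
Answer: -45/4 ≈ -11.250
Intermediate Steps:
A(r, m) = -5 + r (A(r, m) = r - 5 = -5 + r)
k(C) = -2 + C
(45*k(-3))/A(25, -48) = (45*(-2 - 3))/(-5 + 25) = (45*(-5))/20 = -225*1/20 = -45/4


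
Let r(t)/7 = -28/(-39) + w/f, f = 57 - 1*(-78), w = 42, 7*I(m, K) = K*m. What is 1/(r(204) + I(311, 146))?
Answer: 4095/26592008 ≈ 0.00015399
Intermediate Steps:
I(m, K) = K*m/7 (I(m, K) = (K*m)/7 = K*m/7)
f = 135 (f = 57 + 78 = 135)
r(t) = 4214/585 (r(t) = 7*(-28/(-39) + 42/135) = 7*(-28*(-1/39) + 42*(1/135)) = 7*(28/39 + 14/45) = 7*(602/585) = 4214/585)
1/(r(204) + I(311, 146)) = 1/(4214/585 + (⅐)*146*311) = 1/(4214/585 + 45406/7) = 1/(26592008/4095) = 4095/26592008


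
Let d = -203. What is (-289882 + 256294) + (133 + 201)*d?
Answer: -101390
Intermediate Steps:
(-289882 + 256294) + (133 + 201)*d = (-289882 + 256294) + (133 + 201)*(-203) = -33588 + 334*(-203) = -33588 - 67802 = -101390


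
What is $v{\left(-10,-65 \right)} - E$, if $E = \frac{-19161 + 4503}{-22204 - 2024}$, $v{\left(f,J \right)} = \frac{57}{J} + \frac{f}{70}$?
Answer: $- \frac{2985197}{1837290} \approx -1.6248$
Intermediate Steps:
$v{\left(f,J \right)} = \frac{57}{J} + \frac{f}{70}$ ($v{\left(f,J \right)} = \frac{57}{J} + f \frac{1}{70} = \frac{57}{J} + \frac{f}{70}$)
$E = \frac{2443}{4038}$ ($E = - \frac{14658}{-24228} = \left(-14658\right) \left(- \frac{1}{24228}\right) = \frac{2443}{4038} \approx 0.605$)
$v{\left(-10,-65 \right)} - E = \left(\frac{57}{-65} + \frac{1}{70} \left(-10\right)\right) - \frac{2443}{4038} = \left(57 \left(- \frac{1}{65}\right) - \frac{1}{7}\right) - \frac{2443}{4038} = \left(- \frac{57}{65} - \frac{1}{7}\right) - \frac{2443}{4038} = - \frac{464}{455} - \frac{2443}{4038} = - \frac{2985197}{1837290}$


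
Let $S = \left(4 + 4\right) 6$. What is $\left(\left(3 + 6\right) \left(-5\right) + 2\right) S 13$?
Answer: $-26832$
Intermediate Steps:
$S = 48$ ($S = 8 \cdot 6 = 48$)
$\left(\left(3 + 6\right) \left(-5\right) + 2\right) S 13 = \left(\left(3 + 6\right) \left(-5\right) + 2\right) 48 \cdot 13 = \left(9 \left(-5\right) + 2\right) 48 \cdot 13 = \left(-45 + 2\right) 48 \cdot 13 = \left(-43\right) 48 \cdot 13 = \left(-2064\right) 13 = -26832$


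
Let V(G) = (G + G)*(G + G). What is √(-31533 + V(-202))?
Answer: √131683 ≈ 362.88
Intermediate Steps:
V(G) = 4*G² (V(G) = (2*G)*(2*G) = 4*G²)
√(-31533 + V(-202)) = √(-31533 + 4*(-202)²) = √(-31533 + 4*40804) = √(-31533 + 163216) = √131683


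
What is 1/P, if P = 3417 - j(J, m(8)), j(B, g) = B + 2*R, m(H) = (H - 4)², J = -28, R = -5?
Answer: 1/3455 ≈ 0.00028944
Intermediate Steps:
m(H) = (-4 + H)²
j(B, g) = -10 + B (j(B, g) = B + 2*(-5) = B - 10 = -10 + B)
P = 3455 (P = 3417 - (-10 - 28) = 3417 - 1*(-38) = 3417 + 38 = 3455)
1/P = 1/3455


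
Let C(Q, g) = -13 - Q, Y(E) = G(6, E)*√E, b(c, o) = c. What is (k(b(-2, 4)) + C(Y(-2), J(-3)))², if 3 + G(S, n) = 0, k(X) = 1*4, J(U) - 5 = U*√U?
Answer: 63 - 54*I*√2 ≈ 63.0 - 76.368*I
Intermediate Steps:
J(U) = 5 + U^(3/2) (J(U) = 5 + U*√U = 5 + U^(3/2))
k(X) = 4
G(S, n) = -3 (G(S, n) = -3 + 0 = -3)
Y(E) = -3*√E
(k(b(-2, 4)) + C(Y(-2), J(-3)))² = (4 + (-13 - (-3)*√(-2)))² = (4 + (-13 - (-3)*I*√2))² = (4 + (-13 + 3*I*√2))² = (-9 + 3*I*√2)²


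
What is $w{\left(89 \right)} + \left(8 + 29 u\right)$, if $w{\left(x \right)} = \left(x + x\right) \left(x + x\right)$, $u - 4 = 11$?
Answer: $32127$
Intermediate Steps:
$u = 15$ ($u = 4 + 11 = 15$)
$w{\left(x \right)} = 4 x^{2}$ ($w{\left(x \right)} = 2 x 2 x = 4 x^{2}$)
$w{\left(89 \right)} + \left(8 + 29 u\right) = 4 \cdot 89^{2} + \left(8 + 29 \cdot 15\right) = 4 \cdot 7921 + \left(8 + 435\right) = 31684 + 443 = 32127$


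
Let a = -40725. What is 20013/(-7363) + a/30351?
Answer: -302424246/74491471 ≈ -4.0599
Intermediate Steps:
20013/(-7363) + a/30351 = 20013/(-7363) - 40725/30351 = 20013*(-1/7363) - 40725*1/30351 = -20013/7363 - 13575/10117 = -302424246/74491471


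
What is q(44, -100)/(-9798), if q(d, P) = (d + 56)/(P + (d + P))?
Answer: 25/382122 ≈ 6.5424e-5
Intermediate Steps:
q(d, P) = (56 + d)/(d + 2*P) (q(d, P) = (56 + d)/(P + (P + d)) = (56 + d)/(d + 2*P))
q(44, -100)/(-9798) = ((56 + 44)/(44 + 2*(-100)))/(-9798) = (100/(44 - 200))*(-1/9798) = (100/(-156))*(-1/9798) = -1/156*100*(-1/9798) = -25/39*(-1/9798) = 25/382122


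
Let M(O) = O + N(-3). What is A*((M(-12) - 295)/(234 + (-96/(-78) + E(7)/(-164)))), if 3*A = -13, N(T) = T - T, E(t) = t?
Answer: 8508812/1504263 ≈ 5.6565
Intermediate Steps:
N(T) = 0
A = -13/3 (A = (1/3)*(-13) = -13/3 ≈ -4.3333)
M(O) = O (M(O) = O + 0 = O)
A*((M(-12) - 295)/(234 + (-96/(-78) + E(7)/(-164)))) = -13*(-12 - 295)/(3*(234 + (-96/(-78) + 7/(-164)))) = -(-3991)/(3*(234 + (-96*(-1/78) + 7*(-1/164)))) = -(-3991)/(3*(234 + (16/13 - 7/164))) = -(-3991)/(3*(234 + 2533/2132)) = -(-3991)/(3*501421/2132) = -(-3991)*2132/(3*501421) = -13/3*(-654524/501421) = 8508812/1504263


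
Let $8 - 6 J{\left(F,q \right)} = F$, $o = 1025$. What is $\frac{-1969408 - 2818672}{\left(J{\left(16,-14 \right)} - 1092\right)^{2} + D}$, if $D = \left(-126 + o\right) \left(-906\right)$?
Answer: $- \frac{21546360}{1713977} \approx -12.571$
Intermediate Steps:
$J{\left(F,q \right)} = \frac{4}{3} - \frac{F}{6}$
$D = -814494$ ($D = \left(-126 + 1025\right) \left(-906\right) = 899 \left(-906\right) = -814494$)
$\frac{-1969408 - 2818672}{\left(J{\left(16,-14 \right)} - 1092\right)^{2} + D} = \frac{-1969408 - 2818672}{\left(\left(\frac{4}{3} - \frac{8}{3}\right) - 1092\right)^{2} - 814494} = - \frac{4788080}{\left(\left(\frac{4}{3} - \frac{8}{3}\right) - 1092\right)^{2} - 814494} = - \frac{4788080}{\left(- \frac{4}{3} - 1092\right)^{2} - 814494} = - \frac{4788080}{\left(- \frac{3280}{3}\right)^{2} - 814494} = - \frac{4788080}{\frac{10758400}{9} - 814494} = - \frac{4788080}{\frac{3427954}{9}} = \left(-4788080\right) \frac{9}{3427954} = - \frac{21546360}{1713977}$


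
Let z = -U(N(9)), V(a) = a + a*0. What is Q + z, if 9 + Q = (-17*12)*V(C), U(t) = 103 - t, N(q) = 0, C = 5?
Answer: -1132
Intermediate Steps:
V(a) = a (V(a) = a + 0 = a)
Q = -1029 (Q = -9 - 17*12*5 = -9 - 204*5 = -9 - 1020 = -1029)
z = -103 (z = -(103 - 1*0) = -(103 + 0) = -1*103 = -103)
Q + z = -1029 - 103 = -1132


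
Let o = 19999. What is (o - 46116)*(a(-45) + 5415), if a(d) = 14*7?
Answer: -143983021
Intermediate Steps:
a(d) = 98
(o - 46116)*(a(-45) + 5415) = (19999 - 46116)*(98 + 5415) = -26117*5513 = -143983021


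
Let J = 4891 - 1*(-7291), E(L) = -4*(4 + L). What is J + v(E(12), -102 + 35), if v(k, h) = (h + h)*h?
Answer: 21160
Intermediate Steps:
E(L) = -16 - 4*L
v(k, h) = 2*h**2 (v(k, h) = (2*h)*h = 2*h**2)
J = 12182 (J = 4891 + 7291 = 12182)
J + v(E(12), -102 + 35) = 12182 + 2*(-102 + 35)**2 = 12182 + 2*(-67)**2 = 12182 + 2*4489 = 12182 + 8978 = 21160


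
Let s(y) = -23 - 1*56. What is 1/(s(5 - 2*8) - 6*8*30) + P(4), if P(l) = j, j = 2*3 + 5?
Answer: 16708/1519 ≈ 10.999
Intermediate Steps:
j = 11 (j = 6 + 5 = 11)
s(y) = -79 (s(y) = -23 - 56 = -79)
P(l) = 11
1/(s(5 - 2*8) - 6*8*30) + P(4) = 1/(-79 - 6*8*30) + 11 = 1/(-79 - 48*30) + 11 = 1/(-79 - 1440) + 11 = 1/(-1519) + 11 = -1/1519 + 11 = 16708/1519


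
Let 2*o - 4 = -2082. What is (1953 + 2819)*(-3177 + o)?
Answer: -20118752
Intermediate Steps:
o = -1039 (o = 2 + (½)*(-2082) = 2 - 1041 = -1039)
(1953 + 2819)*(-3177 + o) = (1953 + 2819)*(-3177 - 1039) = 4772*(-4216) = -20118752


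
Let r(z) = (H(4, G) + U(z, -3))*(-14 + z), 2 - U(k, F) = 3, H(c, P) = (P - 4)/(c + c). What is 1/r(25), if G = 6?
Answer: -4/33 ≈ -0.12121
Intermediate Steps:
H(c, P) = (-4 + P)/(2*c) (H(c, P) = (-4 + P)/((2*c)) = (-4 + P)*(1/(2*c)) = (-4 + P)/(2*c))
U(k, F) = -1 (U(k, F) = 2 - 1*3 = 2 - 3 = -1)
r(z) = 21/2 - 3*z/4 (r(z) = ((½)*(-4 + 6)/4 - 1)*(-14 + z) = ((½)*(¼)*2 - 1)*(-14 + z) = (¼ - 1)*(-14 + z) = -3*(-14 + z)/4 = 21/2 - 3*z/4)
1/r(25) = 1/(21/2 - ¾*25) = 1/(21/2 - 75/4) = 1/(-33/4) = -4/33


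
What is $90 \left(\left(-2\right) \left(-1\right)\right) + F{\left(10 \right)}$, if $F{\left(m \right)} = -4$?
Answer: $176$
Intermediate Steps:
$90 \left(\left(-2\right) \left(-1\right)\right) + F{\left(10 \right)} = 90 \left(\left(-2\right) \left(-1\right)\right) - 4 = 90 \cdot 2 - 4 = 180 - 4 = 176$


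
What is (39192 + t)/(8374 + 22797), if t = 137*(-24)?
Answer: 35904/31171 ≈ 1.1518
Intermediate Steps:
t = -3288
(39192 + t)/(8374 + 22797) = (39192 - 3288)/(8374 + 22797) = 35904/31171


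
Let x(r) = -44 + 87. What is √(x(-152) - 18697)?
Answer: I*√18654 ≈ 136.58*I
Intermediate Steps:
x(r) = 43
√(x(-152) - 18697) = √(43 - 18697) = √(-18654) = I*√18654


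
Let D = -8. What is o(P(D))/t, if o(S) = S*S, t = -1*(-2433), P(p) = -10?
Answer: 100/2433 ≈ 0.041102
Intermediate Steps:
t = 2433
o(S) = S²
o(P(D))/t = (-10)²/2433 = 100*(1/2433) = 100/2433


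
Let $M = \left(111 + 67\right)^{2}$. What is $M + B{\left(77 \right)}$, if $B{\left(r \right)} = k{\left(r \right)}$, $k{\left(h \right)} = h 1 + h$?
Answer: $31838$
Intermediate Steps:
$k{\left(h \right)} = 2 h$ ($k{\left(h \right)} = h + h = 2 h$)
$B{\left(r \right)} = 2 r$
$M = 31684$ ($M = 178^{2} = 31684$)
$M + B{\left(77 \right)} = 31684 + 2 \cdot 77 = 31684 + 154 = 31838$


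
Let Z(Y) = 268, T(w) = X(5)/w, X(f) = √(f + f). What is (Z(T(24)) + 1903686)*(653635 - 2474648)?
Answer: -3467124985402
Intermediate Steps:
X(f) = √2*√f (X(f) = √(2*f) = √2*√f)
T(w) = √10/w (T(w) = (√2*√5)/w = √10/w)
(Z(T(24)) + 1903686)*(653635 - 2474648) = (268 + 1903686)*(653635 - 2474648) = 1903954*(-1821013) = -3467124985402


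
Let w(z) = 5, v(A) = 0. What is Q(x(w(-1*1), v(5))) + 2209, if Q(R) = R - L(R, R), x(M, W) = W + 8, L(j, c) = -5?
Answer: 2222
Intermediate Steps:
x(M, W) = 8 + W
Q(R) = 5 + R (Q(R) = R - 1*(-5) = R + 5 = 5 + R)
Q(x(w(-1*1), v(5))) + 2209 = (5 + (8 + 0)) + 2209 = (5 + 8) + 2209 = 13 + 2209 = 2222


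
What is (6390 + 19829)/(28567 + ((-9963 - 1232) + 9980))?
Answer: 26219/27352 ≈ 0.95858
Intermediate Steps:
(6390 + 19829)/(28567 + ((-9963 - 1232) + 9980)) = 26219/(28567 + (-11195 + 9980)) = 26219/(28567 - 1215) = 26219/27352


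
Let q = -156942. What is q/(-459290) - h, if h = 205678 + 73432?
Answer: -64096137479/229645 ≈ -2.7911e+5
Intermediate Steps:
h = 279110
q/(-459290) - h = -156942/(-459290) - 1*279110 = -156942*(-1/459290) - 279110 = 78471/229645 - 279110 = -64096137479/229645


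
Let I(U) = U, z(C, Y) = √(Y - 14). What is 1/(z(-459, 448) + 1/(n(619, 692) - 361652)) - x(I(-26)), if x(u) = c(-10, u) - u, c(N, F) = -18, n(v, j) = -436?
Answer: -455206002589072/56900750368895 + 131107719744*√434/56900750368895 ≈ -7.9520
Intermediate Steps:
z(C, Y) = √(-14 + Y)
x(u) = -18 - u
1/(z(-459, 448) + 1/(n(619, 692) - 361652)) - x(I(-26)) = 1/(√(-14 + 448) + 1/(-436 - 361652)) - (-18 - 1*(-26)) = 1/(√434 + 1/(-362088)) - (-18 + 26) = 1/(√434 - 1/362088) - 1*8 = 1/(-1/362088 + √434) - 8 = -8 + 1/(-1/362088 + √434)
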